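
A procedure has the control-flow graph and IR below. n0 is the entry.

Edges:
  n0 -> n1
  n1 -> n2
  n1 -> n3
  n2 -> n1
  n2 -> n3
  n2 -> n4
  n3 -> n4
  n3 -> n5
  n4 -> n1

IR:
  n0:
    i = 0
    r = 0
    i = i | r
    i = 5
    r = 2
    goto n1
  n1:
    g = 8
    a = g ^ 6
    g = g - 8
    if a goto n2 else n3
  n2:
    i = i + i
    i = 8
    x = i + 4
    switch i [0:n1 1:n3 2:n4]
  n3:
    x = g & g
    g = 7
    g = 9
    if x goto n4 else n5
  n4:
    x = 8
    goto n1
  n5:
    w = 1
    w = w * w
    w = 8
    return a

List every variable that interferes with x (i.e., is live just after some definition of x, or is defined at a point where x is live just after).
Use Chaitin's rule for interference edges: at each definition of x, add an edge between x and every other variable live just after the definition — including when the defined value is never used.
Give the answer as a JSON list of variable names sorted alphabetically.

Answer: ["a", "g", "i"]

Derivation:
Block summaries:
  n0: {i,r} / ∅
  n1: {a,g} / ∅
  n2: {i,x} / {i}
  n3: {g,x} / {g}
  n4: {x} / ∅
  n5: {w} / {a}

Liveness:
  n0 li=∅ lo={i}
  n1 li={i} lo={a,g,i}
  n2 li={a,g,i} lo={a,g,i}
  n3 li={a,g,i} lo={a,i}
  n4 li={i} lo={i}
  n5 li={a} lo=∅

Interference:
  a: {g,i,w,x}
  g: {a,i,x}
  i: {a,g,r,x}
  r: {i}
  w: {a}
  x: {a,g,i}

N(x) = ["a", "g", "i"]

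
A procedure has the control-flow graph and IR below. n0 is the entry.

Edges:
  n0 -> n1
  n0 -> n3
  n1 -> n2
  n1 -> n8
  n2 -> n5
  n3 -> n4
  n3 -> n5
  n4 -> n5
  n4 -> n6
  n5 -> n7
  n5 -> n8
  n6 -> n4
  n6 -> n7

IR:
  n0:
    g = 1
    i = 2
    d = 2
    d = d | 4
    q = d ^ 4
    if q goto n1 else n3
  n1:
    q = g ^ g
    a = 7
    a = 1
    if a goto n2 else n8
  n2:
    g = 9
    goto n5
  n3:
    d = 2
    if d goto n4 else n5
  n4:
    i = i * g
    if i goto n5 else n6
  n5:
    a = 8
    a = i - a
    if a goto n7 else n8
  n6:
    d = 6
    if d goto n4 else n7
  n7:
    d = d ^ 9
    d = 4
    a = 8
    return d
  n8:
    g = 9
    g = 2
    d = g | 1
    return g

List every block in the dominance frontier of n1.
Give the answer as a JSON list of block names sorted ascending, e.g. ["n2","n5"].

idom tree: n1←n0 n2←n1 n3←n0 n4←n3 n5←n0 n6←n4 n7←n0 n8←n0
Dom∩ at merges:
  n4: preds {n3,n6}: {n0,n3} ∩ {n0,n3,n4,n6} = {n0,n3}; idom=n3
  n5: preds {n2,n3,n4}: {n0,n1,n2} ∩ {n0,n3} ∩ {n0,n3,n4} = {n0}; idom=n0
  n7: preds {n5,n6}: {n0,n5} ∩ {n0,n3,n4,n6} = {n0}; idom=n0
  n8: preds {n1,n5}: {n0,n1} ∩ {n0,n5} = {n0}; idom=n0

DF derivation:
  join n4 pred n3: · stop@n3
  join n4 pred n6: n6→n4 stop@n3
  join n5 pred n2: n2→n1 stop@n0
  join n5 pred n3: n3 stop@n0
  join n5 pred n4: n4→n3 stop@n0
  join n7 pred n5: n5 stop@n0
  join n7 pred n6: n6→n4→n3 stop@n0
  join n8 pred n1: n1 stop@n0
  join n8 pred n5: n5 stop@n0
  n0 → ∅
  n1 → {n5,n8}
  n2 → {n5}
  n3 → {n5,n7}
  n4 → {n4,n5,n7}
  n5 → {n7,n8}
  n6 → {n4,n7}
  n7 → ∅
  n8 → ∅

DF(n1) = ["n5", "n8"]

Answer: ["n5", "n8"]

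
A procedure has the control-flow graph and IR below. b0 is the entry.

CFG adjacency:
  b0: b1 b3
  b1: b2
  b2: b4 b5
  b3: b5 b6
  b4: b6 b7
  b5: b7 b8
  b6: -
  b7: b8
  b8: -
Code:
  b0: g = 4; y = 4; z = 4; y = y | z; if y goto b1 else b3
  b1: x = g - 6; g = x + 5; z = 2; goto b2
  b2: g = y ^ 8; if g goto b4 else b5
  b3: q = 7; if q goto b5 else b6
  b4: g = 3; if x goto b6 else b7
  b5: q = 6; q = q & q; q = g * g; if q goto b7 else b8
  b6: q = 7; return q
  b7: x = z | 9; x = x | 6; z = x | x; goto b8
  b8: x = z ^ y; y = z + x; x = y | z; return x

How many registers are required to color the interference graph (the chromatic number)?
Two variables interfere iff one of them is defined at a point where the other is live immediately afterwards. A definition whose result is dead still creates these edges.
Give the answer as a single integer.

Per-block:
  b0: {g,y,z} / ∅
  b1: {g,x,z} / {g}
  b2: {g} / {y}
  b3: {q} / ∅
  b4: {g} / {x}
  b5: {q} / {g}
  b6: {q} / ∅
  b7: {x,z} / {z}
  b8: {x,y} / {y,z}

Backward fixpoint:
  b0 li=∅ lo={g,y,z}
  b1 li={g,y} lo={x,y,z}
  b2 li={x,y,z} lo={g,x,y,z}
  b3 li={g,y,z} lo={g,y,z}
  b4 li={x,y,z} lo={y,z}
  b5 li={g,y,z} lo={y,z}
  b6 li=∅ lo=∅
  b7 li={y,z} lo={y,z}
  b8 li={y,z} lo=∅

Conflict graph:
  g↔{q,x,y,z}
  q↔{g,y,z}
  x↔{g,y,z}
  y↔{g,q,x,z}
  z↔{g,q,x,y}

Chromatic number:
  clique {g,q,y,z} ⇒ need ≥ 4
  assign g→R0 q→R3 x→R3 y→R1 z→R2 — no edge inside a register ⇒ χ ≤ 4
  χ = 4

Answer: 4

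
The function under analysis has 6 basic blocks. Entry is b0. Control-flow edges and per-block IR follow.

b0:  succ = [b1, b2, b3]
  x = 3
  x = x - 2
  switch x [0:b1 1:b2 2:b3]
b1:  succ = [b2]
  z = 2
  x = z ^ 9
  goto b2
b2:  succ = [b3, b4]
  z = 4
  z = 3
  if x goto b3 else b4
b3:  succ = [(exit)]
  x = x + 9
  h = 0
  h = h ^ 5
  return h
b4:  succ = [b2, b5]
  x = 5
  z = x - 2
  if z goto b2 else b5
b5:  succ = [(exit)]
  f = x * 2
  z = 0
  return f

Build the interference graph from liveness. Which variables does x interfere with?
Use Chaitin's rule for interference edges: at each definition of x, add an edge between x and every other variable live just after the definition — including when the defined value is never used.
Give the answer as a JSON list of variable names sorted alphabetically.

def/use:
  b0 def {x} use ∅
  b1 def {x,z} use ∅
  b2 def {z} use {x}
  b3 def {h,x} use {x}
  b4 def {x,z} use ∅
  b5 def {f,z} use {x}

Backward fixpoint:
  b0: in=∅ out={x}
  b1: in=∅ out={x}
  b2: in={x} out={x}
  b3: in={x} out=∅
  b4: in=∅ out={x}
  b5: in={x} out=∅

Interference:
  f — {z}
  h — ∅
  x — {z}
  z — {f,x}

N(x) = ["z"]

Answer: ["z"]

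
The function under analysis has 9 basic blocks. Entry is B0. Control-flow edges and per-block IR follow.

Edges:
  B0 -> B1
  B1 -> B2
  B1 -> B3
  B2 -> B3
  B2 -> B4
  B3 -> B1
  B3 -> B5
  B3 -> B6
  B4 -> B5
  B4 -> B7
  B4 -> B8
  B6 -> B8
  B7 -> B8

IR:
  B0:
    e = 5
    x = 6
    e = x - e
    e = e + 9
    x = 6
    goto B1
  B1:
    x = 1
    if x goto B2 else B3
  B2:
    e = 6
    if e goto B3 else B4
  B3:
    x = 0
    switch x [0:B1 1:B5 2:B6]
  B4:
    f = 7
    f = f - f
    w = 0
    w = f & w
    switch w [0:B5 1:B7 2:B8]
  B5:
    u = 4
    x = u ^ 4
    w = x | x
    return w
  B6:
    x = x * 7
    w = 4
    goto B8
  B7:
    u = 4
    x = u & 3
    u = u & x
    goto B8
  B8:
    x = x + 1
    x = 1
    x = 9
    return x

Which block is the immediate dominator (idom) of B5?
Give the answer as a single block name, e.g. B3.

Answer: B1

Working:
idom tree: B1←B0 B2←B1 B3←B1 B4←B2 B5←B1 B6←B3 B7←B4 B8←B1
Dom at joins:
  B1: preds {B0,B3}: {B0} ∩ {B0,B1,B3} = {B0}; idom=B0
  B3: preds {B1,B2}: {B0,B1} ∩ {B0,B1,B2} = {B0,B1}; idom=B1
  B5: preds {B3,B4}: {B0,B1,B3} ∩ {B0,B1,B2,B4} = {B0,B1}; idom=B1
  B8: preds {B4,B6,B7}: {B0,B1,B2,B4} ∩ {B0,B1,B3,B6} ∩ {B0,B1,B2,B4,B7} = {B0,B1}; idom=B1

idom(B5) = B1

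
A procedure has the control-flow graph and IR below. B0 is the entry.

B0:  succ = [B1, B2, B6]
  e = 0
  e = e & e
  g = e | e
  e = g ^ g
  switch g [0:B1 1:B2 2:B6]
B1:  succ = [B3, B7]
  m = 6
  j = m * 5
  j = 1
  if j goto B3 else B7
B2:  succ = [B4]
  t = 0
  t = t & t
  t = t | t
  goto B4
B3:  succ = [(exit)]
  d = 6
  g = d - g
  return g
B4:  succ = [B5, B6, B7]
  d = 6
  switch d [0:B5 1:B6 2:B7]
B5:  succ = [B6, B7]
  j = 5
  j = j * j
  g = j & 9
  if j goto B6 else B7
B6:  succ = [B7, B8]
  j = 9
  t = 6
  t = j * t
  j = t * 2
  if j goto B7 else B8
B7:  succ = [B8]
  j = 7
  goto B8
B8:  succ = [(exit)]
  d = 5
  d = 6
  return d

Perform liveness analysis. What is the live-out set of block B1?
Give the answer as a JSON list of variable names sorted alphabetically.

Per-block:
  B0 def {e,g} use ∅
  B1 def {j,m} use ∅
  B2 def {t} use ∅
  B3 def {d,g} use {g}
  B4 def {d} use ∅
  B5 def {g,j} use ∅
  B6 def {j,t} use ∅
  B7 def {j} use ∅
  B8 def {d} use ∅

Live sets:
  B0: in=∅ out={g}
  B1: in={g} out={g}
  B2: in=∅ out=∅
  B3: in={g} out=∅
  B4: in=∅ out=∅
  B5: in=∅ out=∅
  B6: in=∅ out=∅
  B7: in=∅ out=∅
  B8: in=∅ out=∅

live-out(B1) = ["g"]

Answer: ["g"]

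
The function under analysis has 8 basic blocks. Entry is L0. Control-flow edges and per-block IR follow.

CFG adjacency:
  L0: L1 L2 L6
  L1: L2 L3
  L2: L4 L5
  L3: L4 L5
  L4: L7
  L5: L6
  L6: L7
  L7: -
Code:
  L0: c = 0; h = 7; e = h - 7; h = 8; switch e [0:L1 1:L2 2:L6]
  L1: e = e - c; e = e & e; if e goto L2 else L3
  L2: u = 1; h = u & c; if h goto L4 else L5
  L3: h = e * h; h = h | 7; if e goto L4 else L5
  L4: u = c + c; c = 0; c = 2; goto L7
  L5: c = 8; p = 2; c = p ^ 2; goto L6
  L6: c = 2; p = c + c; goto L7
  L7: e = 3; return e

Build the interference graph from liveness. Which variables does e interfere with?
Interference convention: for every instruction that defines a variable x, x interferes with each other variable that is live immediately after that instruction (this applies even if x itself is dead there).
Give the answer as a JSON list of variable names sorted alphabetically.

Per-block:
  L0: {c,e,h} / ∅
  L1: {e} / {c,e}
  L2: {h,u} / {c}
  L3: {h} / {e,h}
  L4: {c,u} / {c}
  L5: {c,p} / ∅
  L6: {c,p} / ∅
  L7: {e} / ∅

Liveness:
  L0 li=∅ lo={c,e,h}
  L1 li={c,e,h} lo={c,e,h}
  L2 li={c} lo={c}
  L3 li={c,e,h} lo={c}
  L4 li={c} lo=∅
  L5 li=∅ lo=∅
  L6 li=∅ lo=∅
  L7 li=∅ lo=∅

Conflict graph:
  c↔{e,h,u}
  e↔{c,h}
  h↔{c,e}
  p↔∅
  u↔{c}

N(e) = ["c", "h"]

Answer: ["c", "h"]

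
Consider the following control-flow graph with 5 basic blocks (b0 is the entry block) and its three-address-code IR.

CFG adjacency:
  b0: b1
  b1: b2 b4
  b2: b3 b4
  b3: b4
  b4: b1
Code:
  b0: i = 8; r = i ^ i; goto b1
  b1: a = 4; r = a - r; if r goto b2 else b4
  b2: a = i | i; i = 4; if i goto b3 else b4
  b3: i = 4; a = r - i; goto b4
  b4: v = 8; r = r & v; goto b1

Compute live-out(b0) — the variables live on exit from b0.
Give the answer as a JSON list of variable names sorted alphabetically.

Answer: ["i", "r"]

Working:
Per-block:
  b0: {i,r} / ∅
  b1: {a,r} / {r}
  b2: {a,i} / {i}
  b3: {a,i} / {r}
  b4: {r,v} / {r}

Backward fixpoint:
  b0: in=∅ out={i,r}
  b1: in={i,r} out={i,r}
  b2: in={i,r} out={i,r}
  b3: in={r} out={i,r}
  b4: in={i,r} out={i,r}

live-out(b0) = ["i", "r"]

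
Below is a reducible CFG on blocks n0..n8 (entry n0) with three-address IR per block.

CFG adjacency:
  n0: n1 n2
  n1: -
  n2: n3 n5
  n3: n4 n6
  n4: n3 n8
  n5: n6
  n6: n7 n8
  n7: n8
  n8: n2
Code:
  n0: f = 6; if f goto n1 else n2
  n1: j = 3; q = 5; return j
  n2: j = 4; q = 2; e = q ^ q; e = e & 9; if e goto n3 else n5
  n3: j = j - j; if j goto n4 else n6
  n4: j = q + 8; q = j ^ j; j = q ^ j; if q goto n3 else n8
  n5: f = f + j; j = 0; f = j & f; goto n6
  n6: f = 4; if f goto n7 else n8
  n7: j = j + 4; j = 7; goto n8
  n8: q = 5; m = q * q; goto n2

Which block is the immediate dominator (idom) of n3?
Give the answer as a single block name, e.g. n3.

Answer: n2

Analysis:
idom tree: n1←n0 n2←n0 n3←n2 n4←n3 n5←n2 n6←n2 n7←n6 n8←n2
Dom at joins:
  n2: preds {n0,n8}: {n0} ∩ {n0,n2,n8} = {n0}; idom=n0
  n3: preds {n2,n4}: {n0,n2} ∩ {n0,n2,n3,n4} = {n0,n2}; idom=n2
  n6: preds {n3,n5}: {n0,n2,n3} ∩ {n0,n2,n5} = {n0,n2}; idom=n2
  n8: preds {n4,n6,n7}: {n0,n2,n3,n4} ∩ {n0,n2,n6} ∩ {n0,n2,n6,n7} = {n0,n2}; idom=n2

idom(n3) = n2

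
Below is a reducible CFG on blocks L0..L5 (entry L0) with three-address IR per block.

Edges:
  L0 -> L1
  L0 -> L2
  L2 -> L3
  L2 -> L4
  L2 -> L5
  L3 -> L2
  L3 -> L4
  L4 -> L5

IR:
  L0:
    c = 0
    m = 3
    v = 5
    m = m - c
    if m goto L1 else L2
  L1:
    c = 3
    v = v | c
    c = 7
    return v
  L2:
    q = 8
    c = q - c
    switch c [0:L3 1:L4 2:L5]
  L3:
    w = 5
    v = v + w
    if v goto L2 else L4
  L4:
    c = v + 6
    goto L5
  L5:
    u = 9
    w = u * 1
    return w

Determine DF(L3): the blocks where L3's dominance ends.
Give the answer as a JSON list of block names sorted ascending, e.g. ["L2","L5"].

idom tree: L1←L0 L2←L0 L3←L2 L4←L2 L5←L2
Dom∩ at merges:
  L2: preds {L0,L3}: {L0} ∩ {L0,L2,L3} = {L0}; idom=L0
  L4: preds {L2,L3}: {L0,L2} ∩ {L0,L2,L3} = {L0,L2}; idom=L2
  L5: preds {L2,L4}: {L0,L2} ∩ {L0,L2,L4} = {L0,L2}; idom=L2

DF derivation:
  join L2 pred L0: · stop@L0
  join L2 pred L3: L3→L2 stop@L0
  join L4 pred L2: · stop@L2
  join L4 pred L3: L3 stop@L2
  join L5 pred L2: · stop@L2
  join L5 pred L4: L4 stop@L2
  L0 → ∅
  L1 → ∅
  L2 → {L2}
  L3 → {L2,L4}
  L4 → {L5}
  L5 → ∅

DF(L3) = ["L2", "L4"]

Answer: ["L2", "L4"]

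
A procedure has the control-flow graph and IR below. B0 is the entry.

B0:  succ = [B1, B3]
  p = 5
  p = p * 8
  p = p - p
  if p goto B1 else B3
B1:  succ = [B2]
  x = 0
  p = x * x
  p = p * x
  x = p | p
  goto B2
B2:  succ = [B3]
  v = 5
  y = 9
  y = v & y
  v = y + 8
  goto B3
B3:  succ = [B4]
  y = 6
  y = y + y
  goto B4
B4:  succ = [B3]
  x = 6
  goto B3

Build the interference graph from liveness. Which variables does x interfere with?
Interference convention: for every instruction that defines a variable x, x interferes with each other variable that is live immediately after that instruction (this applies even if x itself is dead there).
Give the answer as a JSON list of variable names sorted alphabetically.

Answer: ["p"]

Derivation:
Block summaries:
  B0 def {p} use ∅
  B1 def {p,x} use ∅
  B2 def {v,y} use ∅
  B3 def {y} use ∅
  B4 def {x} use ∅

Liveness:
  B0 li=∅ lo=∅
  B1 li=∅ lo=∅
  B2 li=∅ lo=∅
  B3 li=∅ lo=∅
  B4 li=∅ lo=∅

Conflict graph:
  p — {x}
  v — {y}
  x — {p}
  y — {v}

N(x) = ["p"]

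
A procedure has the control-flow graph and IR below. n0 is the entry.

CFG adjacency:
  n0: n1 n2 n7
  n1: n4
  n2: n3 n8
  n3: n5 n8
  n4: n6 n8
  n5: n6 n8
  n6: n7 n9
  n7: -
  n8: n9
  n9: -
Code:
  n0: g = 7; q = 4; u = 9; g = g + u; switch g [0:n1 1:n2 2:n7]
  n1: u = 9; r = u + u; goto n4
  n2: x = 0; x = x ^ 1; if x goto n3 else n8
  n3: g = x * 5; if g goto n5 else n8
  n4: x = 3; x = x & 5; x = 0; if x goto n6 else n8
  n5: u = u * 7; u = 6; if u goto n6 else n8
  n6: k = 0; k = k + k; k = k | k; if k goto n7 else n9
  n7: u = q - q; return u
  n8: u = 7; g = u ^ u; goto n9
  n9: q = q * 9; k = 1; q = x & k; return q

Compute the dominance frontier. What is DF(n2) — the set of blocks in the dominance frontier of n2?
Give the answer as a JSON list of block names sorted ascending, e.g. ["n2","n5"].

idom tree: n1←n0 n2←n0 n3←n2 n4←n1 n5←n3 n6←n0 n7←n0 n8←n0 n9←n0
Dom at joins:
  n6: preds {n4,n5}: {n0,n1,n4} ∩ {n0,n2,n3,n5} = {n0}; idom=n0
  n7: preds {n0,n6}: {n0} ∩ {n0,n6} = {n0}; idom=n0
  n8: preds {n2,n3,n4,n5}: {n0,n2} ∩ {n0,n2,n3} ∩ {n0,n1,n4} ∩ {n0,n2,n3,n5} = {n0}; idom=n0
  n9: preds {n6,n8}: {n0,n6} ∩ {n0,n8} = {n0}; idom=n0

DF walk-up:
  n6←n4: walk n4→n1 to n0
  n6←n5: walk n5→n3→n2 to n0
  n7←n0: walk · to n0
  n7←n6: walk n6 to n0
  n8←n2: walk n2 to n0
  n8←n3: walk n3→n2 to n0
  n8←n4: walk n4→n1 to n0
  n8←n5: walk n5→n3→n2 to n0
  n9←n6: walk n6 to n0
  n9←n8: walk n8 to n0
  DF(n0)=∅
  DF(n1)={n6,n8}
  DF(n2)={n6,n8}
  DF(n3)={n6,n8}
  DF(n4)={n6,n8}
  DF(n5)={n6,n8}
  DF(n6)={n7,n9}
  DF(n7)=∅
  DF(n8)={n9}
  DF(n9)=∅

DF(n2) = ["n6", "n8"]

Answer: ["n6", "n8"]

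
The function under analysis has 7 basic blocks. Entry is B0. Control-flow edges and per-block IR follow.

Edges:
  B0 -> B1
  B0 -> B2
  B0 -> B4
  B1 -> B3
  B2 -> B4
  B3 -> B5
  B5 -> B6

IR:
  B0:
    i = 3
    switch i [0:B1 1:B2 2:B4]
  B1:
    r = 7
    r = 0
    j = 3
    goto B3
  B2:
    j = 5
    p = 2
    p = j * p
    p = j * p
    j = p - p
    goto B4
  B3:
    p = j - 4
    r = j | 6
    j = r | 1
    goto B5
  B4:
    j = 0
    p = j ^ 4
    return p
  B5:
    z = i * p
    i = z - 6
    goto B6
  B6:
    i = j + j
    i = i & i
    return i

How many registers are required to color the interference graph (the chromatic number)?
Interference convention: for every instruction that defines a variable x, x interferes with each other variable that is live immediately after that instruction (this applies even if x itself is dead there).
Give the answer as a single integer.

def/use:
  B0 def {i} use ∅
  B1 def {j,r} use ∅
  B2 def {j,p} use ∅
  B3 def {j,p,r} use {j}
  B4 def {j,p} use ∅
  B5 def {i,z} use {i,p}
  B6 def {i} use {j}

Backward fixpoint:
  B0 li=∅ lo={i}
  B1 li={i} lo={i,j}
  B2 li=∅ lo=∅
  B3 li={i,j} lo={i,j,p}
  B4 li=∅ lo=∅
  B5 li={i,j,p} lo={j}
  B6 li={j} lo=∅

Interfere edges:
  i: {j,p,r}
  j: {i,p,z}
  p: {i,j,r}
  r: {i,p}
  z: {j}

Colouring:
  {i,j,p} pairwise interfere (3-clique) ⇒ χ ≥ 3
  assign i→R0 j→R1 p→R2 r→R1 z→R0 — no edge inside a register ⇒ χ ≤ 3
  χ = 3

Answer: 3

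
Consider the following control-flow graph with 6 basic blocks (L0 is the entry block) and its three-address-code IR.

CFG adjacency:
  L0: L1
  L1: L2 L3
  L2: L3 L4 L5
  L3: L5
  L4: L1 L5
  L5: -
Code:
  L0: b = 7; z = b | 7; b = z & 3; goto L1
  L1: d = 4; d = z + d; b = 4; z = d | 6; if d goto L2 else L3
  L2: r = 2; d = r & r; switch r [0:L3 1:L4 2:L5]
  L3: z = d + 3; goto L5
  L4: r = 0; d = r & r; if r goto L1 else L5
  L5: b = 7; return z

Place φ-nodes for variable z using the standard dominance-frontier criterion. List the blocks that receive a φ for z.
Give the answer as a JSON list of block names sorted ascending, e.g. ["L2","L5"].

idom tree: L1←L0 L2←L1 L3←L1 L4←L2 L5←L1
Dom at joins:
  L1: preds {L0,L4}: {L0} ∩ {L0,L1,L2,L4} = {L0}; idom=L0
  L3: preds {L1,L2}: {L0,L1} ∩ {L0,L1,L2} = {L0,L1}; idom=L1
  L5: preds {L2,L3,L4}: {L0,L1,L2} ∩ {L0,L1,L3} ∩ {L0,L1,L2,L4} = {L0,L1}; idom=L1

DF walk-up:
  join L1 pred L0: · stop@L0
  join L1 pred L4: L4→L2→L1 stop@L0
  join L3 pred L1: · stop@L1
  join L3 pred L2: L2 stop@L1
  join L5 pred L2: L2 stop@L1
  join L5 pred L3: L3 stop@L1
  join L5 pred L4: L4→L2 stop@L1
  L0: DF=∅
  L1: DF={L1}
  L2: DF={L1,L3,L5}
  L3: DF={L5}
  L4: DF={L1,L5}
  L5: DF=∅

φ for z: defs {L0,L1,L3}
  DF⁺ = {L1,L5}

Answer: ["L1", "L5"]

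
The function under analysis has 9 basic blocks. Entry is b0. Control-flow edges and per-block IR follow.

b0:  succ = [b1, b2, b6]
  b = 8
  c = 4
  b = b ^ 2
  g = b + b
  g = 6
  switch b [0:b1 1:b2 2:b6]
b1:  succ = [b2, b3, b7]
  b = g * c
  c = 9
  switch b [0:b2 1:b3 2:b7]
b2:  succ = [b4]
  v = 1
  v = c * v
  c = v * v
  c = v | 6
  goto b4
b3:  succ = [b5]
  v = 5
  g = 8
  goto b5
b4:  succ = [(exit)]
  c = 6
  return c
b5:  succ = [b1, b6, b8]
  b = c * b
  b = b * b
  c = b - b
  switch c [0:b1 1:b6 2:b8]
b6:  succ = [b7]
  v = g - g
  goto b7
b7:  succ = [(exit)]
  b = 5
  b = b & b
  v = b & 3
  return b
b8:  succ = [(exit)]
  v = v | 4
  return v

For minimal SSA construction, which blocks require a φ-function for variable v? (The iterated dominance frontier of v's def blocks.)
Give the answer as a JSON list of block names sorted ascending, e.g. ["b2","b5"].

idom tree: b1←b0 b2←b0 b3←b1 b4←b2 b5←b3 b6←b0 b7←b0 b8←b5
Dom∩ at merges:
  b1: preds {b0,b5}: {b0} ∩ {b0,b1,b3,b5} = {b0}; idom=b0
  b2: preds {b0,b1}: {b0} ∩ {b0,b1} = {b0}; idom=b0
  b6: preds {b0,b5}: {b0} ∩ {b0,b1,b3,b5} = {b0}; idom=b0
  b7: preds {b1,b6}: {b0,b1} ∩ {b0,b6} = {b0}; idom=b0

DF derivation:
  b1←b0: walk · to b0
  b1←b5: walk b5→b3→b1 to b0
  b2←b0: walk · to b0
  b2←b1: walk b1 to b0
  b6←b0: walk · to b0
  b6←b5: walk b5→b3→b1 to b0
  b7←b1: walk b1 to b0
  b7←b6: walk b6 to b0
  b0: DF=∅
  b1: DF={b1,b2,b6,b7}
  b2: DF=∅
  b3: DF={b1,b6}
  b4: DF=∅
  b5: DF={b1,b6}
  b6: DF={b7}
  b7: DF=∅
  b8: DF=∅

φ for v: defs {b2,b3,b6,b7,b8}
  DF⁺ = {b1,b2,b6,b7}

Answer: ["b1", "b2", "b6", "b7"]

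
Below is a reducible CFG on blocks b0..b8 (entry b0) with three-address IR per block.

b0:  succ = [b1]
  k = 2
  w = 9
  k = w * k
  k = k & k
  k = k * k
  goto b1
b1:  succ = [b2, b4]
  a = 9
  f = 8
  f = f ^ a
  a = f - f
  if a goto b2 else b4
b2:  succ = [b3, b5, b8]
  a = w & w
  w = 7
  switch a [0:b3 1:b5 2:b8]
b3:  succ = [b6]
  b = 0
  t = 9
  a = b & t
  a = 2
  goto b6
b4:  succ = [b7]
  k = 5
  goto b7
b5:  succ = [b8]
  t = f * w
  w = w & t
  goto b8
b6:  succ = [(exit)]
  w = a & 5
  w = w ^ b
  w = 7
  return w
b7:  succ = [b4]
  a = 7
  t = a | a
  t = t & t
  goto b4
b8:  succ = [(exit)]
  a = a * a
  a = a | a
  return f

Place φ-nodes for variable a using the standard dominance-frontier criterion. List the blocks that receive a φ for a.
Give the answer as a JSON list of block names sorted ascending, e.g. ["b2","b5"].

idom tree: b1←b0 b2←b1 b3←b2 b4←b1 b5←b2 b6←b3 b7←b4 b8←b2
Dom at joins:
  b4: preds {b1,b7}: {b0,b1} ∩ {b0,b1,b4,b7} = {b0,b1}; idom=b1
  b8: preds {b2,b5}: {b0,b1,b2} ∩ {b0,b1,b2,b5} = {b0,b1,b2}; idom=b2

DF walk-up:
  join b4 pred b1: · stop@b1
  join b4 pred b7: b7→b4 stop@b1
  join b8 pred b2: · stop@b2
  join b8 pred b5: b5 stop@b2
  DF(b0)=∅
  DF(b1)=∅
  DF(b2)=∅
  DF(b3)=∅
  DF(b4)={b4}
  DF(b5)={b8}
  DF(b6)=∅
  DF(b7)={b4}
  DF(b8)=∅

φ for a: defs {b1,b2,b3,b7,b8}
  DF⁺ = {b4}

Answer: ["b4"]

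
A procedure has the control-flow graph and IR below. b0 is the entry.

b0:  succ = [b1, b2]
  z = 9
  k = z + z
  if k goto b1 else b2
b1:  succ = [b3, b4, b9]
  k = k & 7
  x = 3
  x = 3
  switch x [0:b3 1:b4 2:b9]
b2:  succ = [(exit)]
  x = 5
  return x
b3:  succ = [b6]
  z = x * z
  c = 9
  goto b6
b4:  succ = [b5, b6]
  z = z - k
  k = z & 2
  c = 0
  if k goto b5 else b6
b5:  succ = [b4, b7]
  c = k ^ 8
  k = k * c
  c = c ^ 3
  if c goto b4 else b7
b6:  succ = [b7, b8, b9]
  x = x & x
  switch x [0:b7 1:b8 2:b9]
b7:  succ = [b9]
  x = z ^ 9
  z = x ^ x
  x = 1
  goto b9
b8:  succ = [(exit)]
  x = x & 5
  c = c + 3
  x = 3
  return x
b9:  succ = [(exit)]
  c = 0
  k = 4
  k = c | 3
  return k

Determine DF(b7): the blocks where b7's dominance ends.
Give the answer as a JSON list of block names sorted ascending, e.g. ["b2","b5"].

idom tree: b1←b0 b2←b0 b3←b1 b4←b1 b5←b4 b6←b1 b7←b1 b8←b6 b9←b1
Dom at joins:
  b4: preds {b1,b5}: {b0,b1} ∩ {b0,b1,b4,b5} = {b0,b1}; idom=b1
  b6: preds {b3,b4}: {b0,b1,b3} ∩ {b0,b1,b4} = {b0,b1}; idom=b1
  b7: preds {b5,b6}: {b0,b1,b4,b5} ∩ {b0,b1,b6} = {b0,b1}; idom=b1
  b9: preds {b1,b6,b7}: {b0,b1} ∩ {b0,b1,b6} ∩ {b0,b1,b7} = {b0,b1}; idom=b1

DF walk-up:
  b4←b1: walk · to b1
  b4←b5: walk b5→b4 to b1
  b6←b3: walk b3 to b1
  b6←b4: walk b4 to b1
  b7←b5: walk b5→b4 to b1
  b7←b6: walk b6 to b1
  b9←b1: walk · to b1
  b9←b6: walk b6 to b1
  b9←b7: walk b7 to b1
  b0 → ∅
  b1 → ∅
  b2 → ∅
  b3 → {b6}
  b4 → {b4,b6,b7}
  b5 → {b4,b7}
  b6 → {b7,b9}
  b7 → {b9}
  b8 → ∅
  b9 → ∅

DF(b7) = ["b9"]

Answer: ["b9"]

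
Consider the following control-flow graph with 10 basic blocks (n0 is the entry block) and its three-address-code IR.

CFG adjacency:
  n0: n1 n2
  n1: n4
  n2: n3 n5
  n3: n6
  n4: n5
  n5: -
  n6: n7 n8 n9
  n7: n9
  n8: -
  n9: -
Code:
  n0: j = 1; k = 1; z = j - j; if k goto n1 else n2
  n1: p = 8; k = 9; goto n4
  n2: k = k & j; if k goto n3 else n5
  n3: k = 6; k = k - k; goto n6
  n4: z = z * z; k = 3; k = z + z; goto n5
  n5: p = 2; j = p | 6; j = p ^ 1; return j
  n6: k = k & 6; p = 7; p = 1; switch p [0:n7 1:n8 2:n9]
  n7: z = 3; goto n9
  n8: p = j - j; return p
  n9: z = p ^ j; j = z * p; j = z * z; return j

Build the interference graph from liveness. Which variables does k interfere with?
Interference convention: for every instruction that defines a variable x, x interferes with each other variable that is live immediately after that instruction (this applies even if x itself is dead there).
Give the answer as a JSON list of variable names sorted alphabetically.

Answer: ["j", "z"]

Analysis:
Block summaries:
  n0 def {j,k,z} use ∅
  n1 def {k,p} use ∅
  n2 def {k} use {j,k}
  n3 def {k} use ∅
  n4 def {k,z} use {z}
  n5 def {j,p} use ∅
  n6 def {k,p} use {k}
  n7 def {z} use ∅
  n8 def {p} use {j}
  n9 def {j,z} use {j,p}

Live sets:
  n0 li=∅ lo={j,k,z}
  n1 li={z} lo={z}
  n2 li={j,k} lo={j}
  n3 li={j} lo={j,k}
  n4 li={z} lo=∅
  n5 li=∅ lo=∅
  n6 li={j,k} lo={j,p}
  n7 li={j,p} lo={j,p}
  n8 li={j} lo=∅
  n9 li={j,p} lo=∅

Interference:
  j↔{k,p,z}
  k↔{j,z}
  p↔{j,z}
  z↔{j,k,p}

N(k) = ["j", "z"]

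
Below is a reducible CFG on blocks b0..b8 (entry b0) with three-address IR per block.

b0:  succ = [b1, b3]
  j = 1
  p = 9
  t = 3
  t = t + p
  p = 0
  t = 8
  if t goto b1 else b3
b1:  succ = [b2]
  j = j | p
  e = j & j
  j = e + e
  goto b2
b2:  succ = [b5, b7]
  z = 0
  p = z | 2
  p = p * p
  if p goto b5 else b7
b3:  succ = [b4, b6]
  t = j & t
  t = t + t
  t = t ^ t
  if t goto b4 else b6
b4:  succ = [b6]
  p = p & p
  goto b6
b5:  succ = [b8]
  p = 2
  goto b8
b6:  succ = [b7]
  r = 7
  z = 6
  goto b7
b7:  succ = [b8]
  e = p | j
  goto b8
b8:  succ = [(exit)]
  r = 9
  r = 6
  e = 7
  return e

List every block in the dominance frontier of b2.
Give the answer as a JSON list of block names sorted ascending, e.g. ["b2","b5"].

idom tree: b1←b0 b2←b1 b3←b0 b4←b3 b5←b2 b6←b3 b7←b0 b8←b0
Dom∩ at merges:
  b6: preds {b3,b4}: {b0,b3} ∩ {b0,b3,b4} = {b0,b3}; idom=b3
  b7: preds {b2,b6}: {b0,b1,b2} ∩ {b0,b3,b6} = {b0}; idom=b0
  b8: preds {b5,b7}: {b0,b1,b2,b5} ∩ {b0,b7} = {b0}; idom=b0

Frontier:
  join b6 pred b3: · stop@b3
  join b6 pred b4: b4 stop@b3
  join b7 pred b2: b2→b1 stop@b0
  join b7 pred b6: b6→b3 stop@b0
  join b8 pred b5: b5→b2→b1 stop@b0
  join b8 pred b7: b7 stop@b0
  b0 → ∅
  b1 → {b7,b8}
  b2 → {b7,b8}
  b3 → {b7}
  b4 → {b6}
  b5 → {b8}
  b6 → {b7}
  b7 → {b8}
  b8 → ∅

DF(b2) = ["b7", "b8"]

Answer: ["b7", "b8"]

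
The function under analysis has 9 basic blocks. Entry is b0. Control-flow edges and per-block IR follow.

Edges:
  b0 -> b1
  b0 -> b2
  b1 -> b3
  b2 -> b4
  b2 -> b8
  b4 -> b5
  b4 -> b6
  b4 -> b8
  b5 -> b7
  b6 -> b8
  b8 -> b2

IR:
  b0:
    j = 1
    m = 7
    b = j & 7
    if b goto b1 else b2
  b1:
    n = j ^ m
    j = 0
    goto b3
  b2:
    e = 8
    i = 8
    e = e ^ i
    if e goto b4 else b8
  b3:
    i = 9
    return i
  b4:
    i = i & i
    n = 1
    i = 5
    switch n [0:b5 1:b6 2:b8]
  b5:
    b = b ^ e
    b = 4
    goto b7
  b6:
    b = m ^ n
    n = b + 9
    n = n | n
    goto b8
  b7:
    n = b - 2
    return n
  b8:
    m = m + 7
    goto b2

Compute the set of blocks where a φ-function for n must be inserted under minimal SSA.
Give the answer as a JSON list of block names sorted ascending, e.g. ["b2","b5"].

idom tree: b1←b0 b2←b0 b3←b1 b4←b2 b5←b4 b6←b4 b7←b5 b8←b2
Dom∩ at merges:
  b2: preds {b0,b8}: {b0} ∩ {b0,b2,b8} = {b0}; idom=b0
  b8: preds {b2,b4,b6}: {b0,b2} ∩ {b0,b2,b4} ∩ {b0,b2,b4,b6} = {b0,b2}; idom=b2

DF derivation:
  b2←b0: walk · to b0
  b2←b8: walk b8→b2 to b0
  b8←b2: walk · to b2
  b8←b4: walk b4 to b2
  b8←b6: walk b6→b4 to b2
  b0: DF=∅
  b1: DF=∅
  b2: DF={b2}
  b3: DF=∅
  b4: DF={b8}
  b5: DF=∅
  b6: DF={b8}
  b7: DF=∅
  b8: DF={b2}

φ for n: defs {b1,b4,b6,b7}
  DF⁺ = {b2,b8}

Answer: ["b2", "b8"]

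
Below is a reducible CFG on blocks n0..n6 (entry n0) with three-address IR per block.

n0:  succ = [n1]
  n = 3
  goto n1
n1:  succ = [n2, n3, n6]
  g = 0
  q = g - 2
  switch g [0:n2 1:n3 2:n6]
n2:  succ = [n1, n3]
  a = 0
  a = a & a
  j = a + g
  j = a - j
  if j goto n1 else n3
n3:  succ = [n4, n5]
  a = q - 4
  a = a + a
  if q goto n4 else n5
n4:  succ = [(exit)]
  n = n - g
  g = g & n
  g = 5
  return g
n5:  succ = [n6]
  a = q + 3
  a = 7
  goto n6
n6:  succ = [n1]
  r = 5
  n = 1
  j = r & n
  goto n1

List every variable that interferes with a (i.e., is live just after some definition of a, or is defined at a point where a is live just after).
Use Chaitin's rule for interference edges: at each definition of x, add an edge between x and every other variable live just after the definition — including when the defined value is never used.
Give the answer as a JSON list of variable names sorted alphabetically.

Answer: ["g", "j", "n", "q"]

Analysis:
Block summaries:
  n0: def={n} ue=∅
  n1: def={g,q} ue=∅
  n2: def={a,j} ue={g}
  n3: def={a} ue={q}
  n4: def={g,n} ue={g,n}
  n5: def={a} ue={q}
  n6: def={j,n,r} ue=∅

Liveness:
  n0 li=∅ lo={n}
  n1 li={n} lo={g,n,q}
  n2 li={g,n,q} lo={g,n,q}
  n3 li={g,n,q} lo={g,n,q}
  n4 li={g,n} lo=∅
  n5 li={q} lo=∅
  n6 li=∅ lo={n}

Interference:
  a↔{g,j,n,q}
  g↔{a,j,n,q}
  j↔{a,g,n,q}
  n↔{a,g,j,q,r}
  q↔{a,g,j,n}
  r↔{n}

N(a) = ["g", "j", "n", "q"]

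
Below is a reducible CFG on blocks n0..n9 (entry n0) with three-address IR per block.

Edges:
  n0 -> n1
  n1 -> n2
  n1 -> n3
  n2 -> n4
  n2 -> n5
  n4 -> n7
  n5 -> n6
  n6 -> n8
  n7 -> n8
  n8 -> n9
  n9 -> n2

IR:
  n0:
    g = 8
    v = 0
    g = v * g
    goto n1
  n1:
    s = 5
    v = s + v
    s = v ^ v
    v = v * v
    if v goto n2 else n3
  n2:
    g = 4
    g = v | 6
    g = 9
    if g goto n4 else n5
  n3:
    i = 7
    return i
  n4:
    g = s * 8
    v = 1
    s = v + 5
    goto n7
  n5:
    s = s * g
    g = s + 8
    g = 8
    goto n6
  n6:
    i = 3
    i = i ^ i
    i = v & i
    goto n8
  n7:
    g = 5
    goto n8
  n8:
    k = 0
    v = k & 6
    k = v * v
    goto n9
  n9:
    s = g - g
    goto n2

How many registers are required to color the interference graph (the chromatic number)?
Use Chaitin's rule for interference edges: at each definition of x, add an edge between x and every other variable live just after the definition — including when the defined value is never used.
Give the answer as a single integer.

Per-block:
  n0 def {g,v} use ∅
  n1 def {s,v} use {v}
  n2 def {g} use {v}
  n3 def {i} use ∅
  n4 def {g,s,v} use {s}
  n5 def {g,s} use {g,s}
  n6 def {i} use {v}
  n7 def {g} use ∅
  n8 def {k,v} use ∅
  n9 def {s} use {g}

Backward fixpoint:
  n0 li=∅ lo={v}
  n1 li={v} lo={s,v}
  n2 li={s,v} lo={g,s,v}
  n3 li=∅ lo=∅
  n4 li={s} lo=∅
  n5 li={g,s,v} lo={g,v}
  n6 li={g,v} lo={g}
  n7 li=∅ lo={g}
  n8 li={g} lo={g,v}
  n9 li={g,v} lo={s,v}

Interference:
  g — {i,k,s,v}
  i — {g,v}
  k — {g,v}
  s — {g,v}
  v — {g,i,k,s}

Registers:
  lower bound: {g,i,v} mutually conflict ⇒ χ ≥ 3
  3-colouring: r0={g}  r1={v}  r2={i,k,s}
  χ = 3

Answer: 3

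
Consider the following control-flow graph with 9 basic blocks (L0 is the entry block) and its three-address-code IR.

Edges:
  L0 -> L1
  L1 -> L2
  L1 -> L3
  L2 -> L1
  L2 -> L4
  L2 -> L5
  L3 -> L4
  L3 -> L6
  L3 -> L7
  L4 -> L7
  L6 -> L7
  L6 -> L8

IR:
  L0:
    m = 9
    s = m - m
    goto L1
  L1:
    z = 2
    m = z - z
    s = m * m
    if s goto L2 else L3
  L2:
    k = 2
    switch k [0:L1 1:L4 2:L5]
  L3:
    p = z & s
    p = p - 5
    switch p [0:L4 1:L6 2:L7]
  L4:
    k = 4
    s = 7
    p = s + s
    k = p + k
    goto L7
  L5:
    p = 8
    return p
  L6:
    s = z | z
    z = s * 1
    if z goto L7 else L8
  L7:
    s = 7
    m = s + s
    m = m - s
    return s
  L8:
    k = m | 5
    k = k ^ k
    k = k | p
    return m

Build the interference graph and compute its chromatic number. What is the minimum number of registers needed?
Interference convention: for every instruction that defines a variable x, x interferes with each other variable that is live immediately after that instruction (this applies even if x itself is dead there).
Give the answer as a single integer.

Per-block:
  L0 def {m,s} use ∅
  L1 def {m,s,z} use ∅
  L2 def {k} use ∅
  L3 def {p} use {s,z}
  L4 def {k,p,s} use ∅
  L5 def {p} use ∅
  L6 def {s,z} use {z}
  L7 def {m,s} use ∅
  L8 def {k} use {m,p}

Backward fixpoint:
  L0 li=∅ lo=∅
  L1 li=∅ lo={m,s,z}
  L2 li=∅ lo=∅
  L3 li={m,s,z} lo={m,p,z}
  L4 li=∅ lo=∅
  L5 li=∅ lo=∅
  L6 li={m,p,z} lo={m,p}
  L7 li=∅ lo=∅
  L8 li={m,p} lo=∅

Conflict graph:
  k — {m,p,s}
  m — {k,p,s,z}
  p — {k,m,s,z}
  s — {k,m,p,z}
  z — {m,p,s}

Colouring:
  {k,m,p,s} pairwise interfere (4-clique) ⇒ χ ≥ 4
  assign k→c3 m→c0 p→c1 s→c2 z→c3 — no edge inside a register ⇒ χ ≤ 4
  χ = 4

Answer: 4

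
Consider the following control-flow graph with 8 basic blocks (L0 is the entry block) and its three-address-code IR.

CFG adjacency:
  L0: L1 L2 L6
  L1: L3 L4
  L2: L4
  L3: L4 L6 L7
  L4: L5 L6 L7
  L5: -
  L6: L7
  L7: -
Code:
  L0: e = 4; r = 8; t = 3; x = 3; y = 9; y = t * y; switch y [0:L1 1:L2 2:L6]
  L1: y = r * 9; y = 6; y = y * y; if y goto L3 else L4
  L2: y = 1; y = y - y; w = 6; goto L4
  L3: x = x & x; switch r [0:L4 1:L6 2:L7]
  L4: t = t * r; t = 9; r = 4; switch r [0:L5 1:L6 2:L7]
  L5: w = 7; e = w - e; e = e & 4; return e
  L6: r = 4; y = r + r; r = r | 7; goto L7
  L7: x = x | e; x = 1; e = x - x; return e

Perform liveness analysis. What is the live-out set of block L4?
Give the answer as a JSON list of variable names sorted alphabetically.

Per-block:
  L0: {e,r,t,x,y} / ∅
  L1: {y} / {r}
  L2: {w,y} / ∅
  L3: {x} / {r,x}
  L4: {r,t} / {r,t}
  L5: {e,w} / {e}
  L6: {r,y} / ∅
  L7: {e,x} / {e,x}

Liveness:
  L0 li=∅ lo={e,r,t,x}
  L1 li={e,r,t,x} lo={e,r,t,x}
  L2 li={e,r,t,x} lo={e,r,t,x}
  L3 li={e,r,t,x} lo={e,r,t,x}
  L4 li={e,r,t,x} lo={e,x}
  L5 li={e} lo=∅
  L6 li={e,x} lo={e,x}
  L7 li={e,x} lo=∅

live-out(L4) = ["e", "x"]

Answer: ["e", "x"]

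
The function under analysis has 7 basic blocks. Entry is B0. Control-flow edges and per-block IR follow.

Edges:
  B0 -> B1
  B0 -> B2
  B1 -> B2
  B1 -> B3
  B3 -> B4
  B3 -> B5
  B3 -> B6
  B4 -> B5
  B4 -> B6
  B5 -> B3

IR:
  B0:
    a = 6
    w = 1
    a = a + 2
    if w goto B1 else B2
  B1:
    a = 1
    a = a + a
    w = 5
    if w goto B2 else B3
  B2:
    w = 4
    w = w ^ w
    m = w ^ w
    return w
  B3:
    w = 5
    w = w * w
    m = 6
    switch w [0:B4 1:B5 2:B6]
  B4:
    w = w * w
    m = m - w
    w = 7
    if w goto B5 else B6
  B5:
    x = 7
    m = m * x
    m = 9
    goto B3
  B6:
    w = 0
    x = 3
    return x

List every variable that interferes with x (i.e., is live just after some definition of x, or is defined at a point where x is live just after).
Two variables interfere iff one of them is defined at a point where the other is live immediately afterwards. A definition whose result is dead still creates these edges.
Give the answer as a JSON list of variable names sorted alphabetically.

Block summaries:
  B0 def {a,w} use ∅
  B1 def {a,w} use ∅
  B2 def {m,w} use ∅
  B3 def {m,w} use ∅
  B4 def {m,w} use {m,w}
  B5 def {m,x} use {m}
  B6 def {w,x} use ∅

Live sets:
  B0: in=∅ out=∅
  B1: in=∅ out=∅
  B2: in=∅ out=∅
  B3: in=∅ out={m,w}
  B4: in={m,w} out={m}
  B5: in={m} out=∅
  B6: in=∅ out=∅

Conflict graph:
  a↔{w}
  m↔{w,x}
  w↔{a,m}
  x↔{m}

N(x) = ["m"]

Answer: ["m"]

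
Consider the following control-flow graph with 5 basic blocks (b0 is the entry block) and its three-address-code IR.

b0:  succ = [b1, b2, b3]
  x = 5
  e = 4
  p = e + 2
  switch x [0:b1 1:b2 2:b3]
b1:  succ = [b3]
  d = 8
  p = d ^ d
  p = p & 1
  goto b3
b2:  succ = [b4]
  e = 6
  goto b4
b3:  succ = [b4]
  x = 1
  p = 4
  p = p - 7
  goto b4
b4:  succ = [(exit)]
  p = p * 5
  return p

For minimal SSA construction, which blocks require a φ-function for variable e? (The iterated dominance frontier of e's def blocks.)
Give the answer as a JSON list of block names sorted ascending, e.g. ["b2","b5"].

idom tree: b1←b0 b2←b0 b3←b0 b4←b0
Join-block Dom:
  b3: preds {b0,b1}: {b0} ∩ {b0,b1} = {b0}; idom=b0
  b4: preds {b2,b3}: {b0,b2} ∩ {b0,b3} = {b0}; idom=b0

Frontier:
  join b3 pred b0: · stop@b0
  join b3 pred b1: b1 stop@b0
  join b4 pred b2: b2 stop@b0
  join b4 pred b3: b3 stop@b0
  DF(b0)=∅
  DF(b1)={b3}
  DF(b2)={b4}
  DF(b3)={b4}
  DF(b4)=∅

φ for e: defs {b0,b2}
  DF⁺ = {b4}

Answer: ["b4"]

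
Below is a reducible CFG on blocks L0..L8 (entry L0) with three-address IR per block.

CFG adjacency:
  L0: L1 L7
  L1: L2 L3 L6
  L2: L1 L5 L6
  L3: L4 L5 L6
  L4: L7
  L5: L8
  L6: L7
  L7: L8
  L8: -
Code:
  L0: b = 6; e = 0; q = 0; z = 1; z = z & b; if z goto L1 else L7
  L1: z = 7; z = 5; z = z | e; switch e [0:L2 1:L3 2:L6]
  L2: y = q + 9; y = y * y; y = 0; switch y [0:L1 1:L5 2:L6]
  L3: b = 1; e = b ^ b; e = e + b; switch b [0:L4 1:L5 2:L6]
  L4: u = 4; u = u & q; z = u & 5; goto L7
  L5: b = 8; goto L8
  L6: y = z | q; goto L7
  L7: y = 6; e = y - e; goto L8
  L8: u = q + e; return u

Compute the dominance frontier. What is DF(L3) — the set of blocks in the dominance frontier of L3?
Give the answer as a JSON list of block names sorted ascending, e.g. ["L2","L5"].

idom tree: L1←L0 L2←L1 L3←L1 L4←L3 L5←L1 L6←L1 L7←L0 L8←L0
Dom at joins:
  L1: preds {L0,L2}: {L0} ∩ {L0,L1,L2} = {L0}; idom=L0
  L5: preds {L2,L3}: {L0,L1,L2} ∩ {L0,L1,L3} = {L0,L1}; idom=L1
  L6: preds {L1,L2,L3}: {L0,L1} ∩ {L0,L1,L2} ∩ {L0,L1,L3} = {L0,L1}; idom=L1
  L7: preds {L0,L4,L6}: {L0} ∩ {L0,L1,L3,L4} ∩ {L0,L1,L6} = {L0}; idom=L0
  L8: preds {L5,L7}: {L0,L1,L5} ∩ {L0,L7} = {L0}; idom=L0

Frontier:
  join L1 pred L0: · stop@L0
  join L1 pred L2: L2→L1 stop@L0
  join L5 pred L2: L2 stop@L1
  join L5 pred L3: L3 stop@L1
  join L6 pred L1: · stop@L1
  join L6 pred L2: L2 stop@L1
  join L6 pred L3: L3 stop@L1
  join L7 pred L0: · stop@L0
  join L7 pred L4: L4→L3→L1 stop@L0
  join L7 pred L6: L6→L1 stop@L0
  join L8 pred L5: L5→L1 stop@L0
  join L8 pred L7: L7 stop@L0
  L0: DF=∅
  L1: DF={L1,L7,L8}
  L2: DF={L1,L5,L6}
  L3: DF={L5,L6,L7}
  L4: DF={L7}
  L5: DF={L8}
  L6: DF={L7}
  L7: DF={L8}
  L8: DF=∅

DF(L3) = ["L5", "L6", "L7"]

Answer: ["L5", "L6", "L7"]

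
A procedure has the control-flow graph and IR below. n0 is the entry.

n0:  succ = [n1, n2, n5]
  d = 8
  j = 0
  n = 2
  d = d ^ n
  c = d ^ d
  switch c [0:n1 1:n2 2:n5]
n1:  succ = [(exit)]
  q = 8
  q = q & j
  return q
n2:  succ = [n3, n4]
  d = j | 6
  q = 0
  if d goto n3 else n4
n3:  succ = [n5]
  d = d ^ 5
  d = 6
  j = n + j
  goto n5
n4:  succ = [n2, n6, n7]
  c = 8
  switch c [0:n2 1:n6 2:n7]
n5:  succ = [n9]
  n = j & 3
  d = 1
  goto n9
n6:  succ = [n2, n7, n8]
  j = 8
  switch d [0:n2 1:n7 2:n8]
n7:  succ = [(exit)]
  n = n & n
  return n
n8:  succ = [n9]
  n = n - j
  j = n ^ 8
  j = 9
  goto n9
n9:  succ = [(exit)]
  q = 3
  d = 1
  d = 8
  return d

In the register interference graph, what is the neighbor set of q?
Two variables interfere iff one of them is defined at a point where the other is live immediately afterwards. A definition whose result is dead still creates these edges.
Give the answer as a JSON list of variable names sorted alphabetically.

Block summaries:
  n0: def={c,d,j,n} ue=∅
  n1: def={q} ue={j}
  n2: def={d,q} ue={j}
  n3: def={d,j} ue={d,j,n}
  n4: def={c} ue=∅
  n5: def={d,n} ue={j}
  n6: def={j} ue={d}
  n7: def={n} ue={n}
  n8: def={j,n} ue={j,n}
  n9: def={d,q} ue=∅

Liveness:
  live n0: ∅→{j,n}
  live n1: {j}→∅
  live n2: {j,n}→{d,j,n}
  live n3: {d,j,n}→{j}
  live n4: {d,j,n}→{d,j,n}
  live n5: {j}→∅
  live n6: {d,n}→{j,n}
  live n7: {n}→∅
  live n8: {j,n}→∅
  live n9: ∅→∅

Interfere edges:
  c: {d,j,n}
  d: {c,j,n,q}
  j: {c,d,n,q}
  n: {c,d,j,q}
  q: {d,j,n}

N(q) = ["d", "j", "n"]

Answer: ["d", "j", "n"]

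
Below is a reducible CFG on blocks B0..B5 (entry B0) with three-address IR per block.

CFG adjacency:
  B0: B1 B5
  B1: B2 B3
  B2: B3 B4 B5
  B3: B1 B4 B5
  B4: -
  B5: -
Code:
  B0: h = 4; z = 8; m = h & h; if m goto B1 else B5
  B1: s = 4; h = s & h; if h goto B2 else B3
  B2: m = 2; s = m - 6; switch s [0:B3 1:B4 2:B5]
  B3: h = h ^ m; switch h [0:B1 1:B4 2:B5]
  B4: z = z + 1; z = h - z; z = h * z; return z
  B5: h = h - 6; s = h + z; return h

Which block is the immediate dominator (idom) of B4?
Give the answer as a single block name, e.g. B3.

Answer: B1

Derivation:
idom tree: B1←B0 B2←B1 B3←B1 B4←B1 B5←B0
Dom at joins:
  B1: preds {B0,B3}: {B0} ∩ {B0,B1,B3} = {B0}; idom=B0
  B3: preds {B1,B2}: {B0,B1} ∩ {B0,B1,B2} = {B0,B1}; idom=B1
  B4: preds {B2,B3}: {B0,B1,B2} ∩ {B0,B1,B3} = {B0,B1}; idom=B1
  B5: preds {B0,B2,B3}: {B0} ∩ {B0,B1,B2} ∩ {B0,B1,B3} = {B0}; idom=B0

idom(B4) = B1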